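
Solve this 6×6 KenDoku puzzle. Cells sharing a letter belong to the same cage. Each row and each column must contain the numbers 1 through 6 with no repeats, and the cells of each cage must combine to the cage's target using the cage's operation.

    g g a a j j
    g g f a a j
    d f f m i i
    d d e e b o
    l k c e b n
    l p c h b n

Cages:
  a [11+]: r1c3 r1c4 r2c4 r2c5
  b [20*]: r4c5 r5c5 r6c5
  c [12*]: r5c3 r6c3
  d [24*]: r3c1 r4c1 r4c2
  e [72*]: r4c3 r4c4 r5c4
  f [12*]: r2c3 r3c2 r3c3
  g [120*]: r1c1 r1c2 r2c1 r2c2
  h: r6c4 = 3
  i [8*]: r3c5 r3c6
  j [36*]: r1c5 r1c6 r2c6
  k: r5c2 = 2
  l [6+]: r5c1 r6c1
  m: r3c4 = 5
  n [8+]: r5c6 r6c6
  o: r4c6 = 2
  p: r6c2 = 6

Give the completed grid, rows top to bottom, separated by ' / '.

3 4 5 2 6 1 / 2 5 4 1 3 6 / 6 3 1 5 2 4 / 4 1 3 6 5 2 / 5 2 6 4 1 3 / 1 6 2 3 4 5

M is a freebie; hence r3c4 = 5.
O is a freebie; hence r4c6 = 2.
Cage k is a single given cell, leaving r5c2 = 2.
Cage p is a single given cell; hence r6c2 = 6.
Cage h is given; hence r6c4 = 3.
3 is placed in row 6, so r6c6 = 5.
Cage i's pair has product 8, which forces r3c5 = 2.
Column 6 now contains 2, leaving r3c6 = 4.
Cage e has product 72, leaving r4c3 = 3.
Column 3 already has 3, so r5c3 = 6.
Row 5 now contains 6, leaving r5c4 = 4.
Cage n needs two cells with sum 8; hence r5c6 = 3.
The 3 cells of cage j must have product 36, leaving r1c5 = 6.
Cage j needs product 36, so r1c6 = 1.
The 3 cells of cage f must have product 12, so r2c3 = 4.
Column 6 now contains 3, so r2c6 = 6.
Cage f has product 12, so r3c2 = 3.
6 is placed in column 3, which forces r3c3 = 1.
4 is placed in column 4, leaving r4c4 = 6.
Row 5 now contains 4, leaving r5c1 = 5.
5 is placed in row 5, which forces r5c5 = 1.
The two cells of cage l must have sum 6, so r6c1 = 1.
The two cells of cage c must have product 12, leaving r6c3 = 2.
1 is placed in column 5, so r6c5 = 4.
Cage g has product 120, leaving r1c2 = 4.
Column 3 already has 2, so r1c3 = 5.
Row 1 already has 1, leaving r1c4 = 2.
Cage g has product 120, which forces r2c2 = 5.
The 4 cells of cage a must have sum 11, leaving r2c4 = 1.
1 is placed in column 5, so r2c5 = 3.
1 is placed in row 3; hence r3c1 = 6.
Column 1 already has 1, leaving r4c1 = 4.
The 3 cells of cage d must have product 24; hence r4c2 = 1.
Column 5 already has 4; hence r4c5 = 5.
Row 1 already has 2, which forces r1c1 = 3.
Row 2 now contains 3, leaving r2c1 = 2.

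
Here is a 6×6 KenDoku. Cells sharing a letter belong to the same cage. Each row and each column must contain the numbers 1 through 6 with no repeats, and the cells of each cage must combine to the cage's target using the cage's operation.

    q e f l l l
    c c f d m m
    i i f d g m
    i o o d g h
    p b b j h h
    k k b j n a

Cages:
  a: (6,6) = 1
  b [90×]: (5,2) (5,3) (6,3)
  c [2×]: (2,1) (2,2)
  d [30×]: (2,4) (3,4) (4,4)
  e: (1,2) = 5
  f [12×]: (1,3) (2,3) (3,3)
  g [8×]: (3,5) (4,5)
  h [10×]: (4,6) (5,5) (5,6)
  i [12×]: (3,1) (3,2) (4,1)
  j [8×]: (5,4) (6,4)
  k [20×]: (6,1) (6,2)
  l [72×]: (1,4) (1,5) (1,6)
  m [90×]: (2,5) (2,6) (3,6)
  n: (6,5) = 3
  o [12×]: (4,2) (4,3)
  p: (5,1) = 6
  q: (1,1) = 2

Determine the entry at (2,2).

Cage q is given, so (1,1) = 2.
Cage e is given, so (1,2) = 5.
Column 1 already has 2, which forces (2,1) = 1.
1 is placed in row 2, leaving (2,2) = 2.
Cage p is a single given cell; hence (5,1) = 6.
Row 5 now contains 6, which forces (5,2) = 3.
Row 5 already has 3, leaving (5,3) = 5.
Column 2 now contains 5, leaving (6,2) = 4.
4 is placed in row 6; hence (6,4) = 2.
Cage n is a single given cell, so (6,5) = 3.
Cage a is a single given cell; hence (6,6) = 1.
Cage i has product 12, leaving (3,2) = 1.
Column 2 already has 4, leaving (4,2) = 6.
Cage o needs two cells with product 12; hence (4,3) = 2.
Row 4 now contains 2, so (4,5) = 4.
Cage h has product 10, so (4,6) = 5.
Column 4 now contains 2, leaving (5,4) = 4.
Cage h needs product 10, leaving (5,5) = 1.
Column 6 now contains 1, so (5,6) = 2.
4 is placed in row 6, so (6,1) = 5.
3 is placed in row 6; hence (6,3) = 6.
Cage f has product 12; hence (1,3) = 1.
Cage l has product 72; hence (1,4) = 3.
Column 5 already has 4, which forces (1,5) = 6.
The 3 cells of cage l must have product 72, leaving (1,6) = 4.
The 3 cells of cage m must have product 90; hence (2,5) = 5.
The 3 cells of cage i must have product 12; hence (3,1) = 4.
Row 3 already has 4, so (3,3) = 3.
Column 5 already has 4, so (3,5) = 2.
Row 3 already has 3, so (3,6) = 6.
4 is placed in row 4, so (4,1) = 3.
5 is placed in row 4; hence (4,4) = 1.
3 is placed in column 3; hence (2,3) = 4.
5 is placed in row 2, so (2,4) = 6.
6 is placed in column 6; hence (2,6) = 3.
6 is placed in row 3, leaving (3,4) = 5.
Completed grid: 2 5 1 3 6 4 / 1 2 4 6 5 3 / 4 1 3 5 2 6 / 3 6 2 1 4 5 / 6 3 5 4 1 2 / 5 4 6 2 3 1.

2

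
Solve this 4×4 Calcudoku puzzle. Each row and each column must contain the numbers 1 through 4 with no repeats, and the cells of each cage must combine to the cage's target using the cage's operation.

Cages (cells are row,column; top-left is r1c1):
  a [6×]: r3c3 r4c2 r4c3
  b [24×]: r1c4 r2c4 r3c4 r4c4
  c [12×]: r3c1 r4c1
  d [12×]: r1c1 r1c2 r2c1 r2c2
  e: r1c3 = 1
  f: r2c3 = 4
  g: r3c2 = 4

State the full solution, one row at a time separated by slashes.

2 3 1 4 / 1 2 4 3 / 3 4 2 1 / 4 1 3 2

E is a freebie; hence r1c3 = 1.
Cage f is a single given cell, leaving r2c3 = 4.
Cage g is a single given cell, so r3c2 = 4.
4 is placed in row 3, so r3c1 = 3.
Row 3 now contains 3, leaving r3c3 = 2.
2 is placed in row 3, so r3c4 = 1.
The two cells of cage c must have product 12; hence r4c1 = 4.
Cage a needs product 6, so r4c2 = 1.
2 is placed in column 3, so r4c3 = 3.
3 is placed in row 4, so r4c4 = 2.
Column 1 now contains 3; hence r1c1 = 2.
Cage d has product 12; hence r1c2 = 3.
Cage b needs product 24, so r1c4 = 4.
The 4 cells of cage d must have product 12, which forces r2c1 = 1.
Column 2 now contains 1, leaving r2c2 = 2.
Column 4 now contains 2, leaving r2c4 = 3.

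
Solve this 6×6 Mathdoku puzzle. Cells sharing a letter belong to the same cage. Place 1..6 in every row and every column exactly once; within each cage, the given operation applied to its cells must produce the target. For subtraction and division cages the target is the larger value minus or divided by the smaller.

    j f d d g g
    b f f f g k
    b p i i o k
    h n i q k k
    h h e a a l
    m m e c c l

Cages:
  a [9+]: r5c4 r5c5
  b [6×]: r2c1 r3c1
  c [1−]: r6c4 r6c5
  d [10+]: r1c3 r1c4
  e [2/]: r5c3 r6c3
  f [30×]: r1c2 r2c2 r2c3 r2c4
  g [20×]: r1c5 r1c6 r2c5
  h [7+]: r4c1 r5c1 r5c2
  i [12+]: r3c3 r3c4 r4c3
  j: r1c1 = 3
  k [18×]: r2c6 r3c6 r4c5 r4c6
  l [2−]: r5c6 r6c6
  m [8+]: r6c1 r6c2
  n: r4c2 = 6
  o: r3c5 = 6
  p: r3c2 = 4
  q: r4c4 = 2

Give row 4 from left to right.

4 6 5 2 3 1

Cage j is a single given cell; hence r1c1 = 3.
Cage p is a single given cell, so r3c2 = 4.
Cage o is given, leaving r3c5 = 6.
Cage n is given, which forces r4c2 = 6.
Cage q is given, which forces r4c4 = 2.
Cage b needs two cells with product 6, leaving r2c1 = 6.
The two cells of cage b must have product 6; hence r3c1 = 1.
Column 1 already has 1; hence r4c1 = 4.
Row 4 now contains 4, so r4c3 = 5.
Column 1 already has 6, so r6c1 = 5.
The 3 cells of cage i must have sum 12, so r3c3 = 2.
The 3 cells of cage i must have sum 12, which forces r3c4 = 5.
2 is placed in row 3, leaving r3c6 = 3.
Cage k has product 18, leaving r4c5 = 3.
Cage k needs product 18; hence r4c6 = 1.
Column 1 already has 5, leaving r5c1 = 2.
The 3 cells of cage h must have sum 7, leaving r5c2 = 1.
Cage m needs two cells with sum 8, so r6c2 = 3.
3 is placed in column 6; hence r2c6 = 2.
The two cells of cage e must have quotient 2, so r5c3 = 3.
Cage a needs two cells with sum 9, so r5c4 = 4.
Cage a needs two cells with sum 9, which forces r5c5 = 5.
Row 5 now contains 4, so r5c6 = 6.
The two cells of cage e must have quotient 2, leaving r6c3 = 6.
Cage c needs two cells with difference 1; hence r6c4 = 1.
The two cells of cage c must have difference 1, which forces r6c5 = 2.
Column 6 already has 6, leaving r6c6 = 4.
Cage f has product 30, leaving r1c2 = 2.
Column 3 now contains 6, which forces r1c3 = 4.
Column 4 already has 4, so r1c4 = 6.
4 is placed in row 1, leaving r1c5 = 1.
Column 6 now contains 4, which forces r1c6 = 5.
Row 2 now contains 2, which forces r2c2 = 5.
Column 3 now contains 3, leaving r2c3 = 1.
1 is placed in column 4, which forces r2c4 = 3.
1 is placed in column 5, leaving r2c5 = 4.
Completed grid: 3 2 4 6 1 5 / 6 5 1 3 4 2 / 1 4 2 5 6 3 / 4 6 5 2 3 1 / 2 1 3 4 5 6 / 5 3 6 1 2 4.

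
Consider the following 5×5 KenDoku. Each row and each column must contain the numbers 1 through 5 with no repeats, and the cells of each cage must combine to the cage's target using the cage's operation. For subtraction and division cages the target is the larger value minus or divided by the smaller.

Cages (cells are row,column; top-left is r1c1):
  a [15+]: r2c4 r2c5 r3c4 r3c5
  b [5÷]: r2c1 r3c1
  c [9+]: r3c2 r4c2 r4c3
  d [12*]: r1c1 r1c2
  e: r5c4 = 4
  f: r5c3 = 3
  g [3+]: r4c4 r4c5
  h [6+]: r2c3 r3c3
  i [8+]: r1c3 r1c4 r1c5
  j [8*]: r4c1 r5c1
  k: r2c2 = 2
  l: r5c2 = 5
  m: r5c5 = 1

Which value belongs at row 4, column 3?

Cage k is given; hence r2c2 = 2.
Cage l is given; hence r5c2 = 5.
F is a freebie, leaving r5c3 = 3.
Cage e is given, which forces r5c4 = 4.
M is a freebie, so r5c5 = 1.
The two cells of cage j must have product 8; hence r4c1 = 4.
The two cells of cage g must have sum 3; hence r4c4 = 1.
Column 5 now contains 1, leaving r4c5 = 2.
Row 5 now contains 4; hence r5c1 = 2.
Column 1 already has 4; hence r1c1 = 3.
The two cells of cage d must have product 12, which forces r1c2 = 4.
Cage i needs sum 8; hence r1c3 = 1.
3 is placed in row 1, which forces r1c4 = 2.
Row 1 now contains 4, leaving r1c5 = 5.
Cage c has sum 9, which forces r3c2 = 1.
Row 4 now contains 1, which forces r4c2 = 3.
Row 4 now contains 2; hence r4c3 = 5.
Cage b needs two cells with quotient 5, leaving r2c1 = 1.
5 is placed in column 3, leaving r2c3 = 4.
Row 2 already has 4; hence r2c5 = 3.
1 is placed in row 3, leaving r3c1 = 5.
5 is placed in column 3; hence r3c3 = 2.
Row 3 already has 5, so r3c4 = 3.
Column 5 already has 3, so r3c5 = 4.
3 is placed in row 2, which forces r2c4 = 5.
The full grid is 3 4 1 2 5 / 1 2 4 5 3 / 5 1 2 3 4 / 4 3 5 1 2 / 2 5 3 4 1.

5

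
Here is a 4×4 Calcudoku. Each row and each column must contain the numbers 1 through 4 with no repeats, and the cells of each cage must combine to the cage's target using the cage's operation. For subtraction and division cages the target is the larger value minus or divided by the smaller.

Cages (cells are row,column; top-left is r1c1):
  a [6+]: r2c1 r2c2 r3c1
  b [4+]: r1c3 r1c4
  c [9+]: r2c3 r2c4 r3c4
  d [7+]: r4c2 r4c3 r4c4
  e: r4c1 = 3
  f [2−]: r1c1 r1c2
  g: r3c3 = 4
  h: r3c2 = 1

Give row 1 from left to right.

H is a freebie, leaving r3c2 = 1.
G is a freebie; hence r3c3 = 4.
Cage e is a single given cell; hence r4c1 = 3.
The 3 cells of cage a must have sum 6, leaving r2c1 = 1.
Cage a needs sum 6; hence r2c2 = 3.
Row 2 already has 3, leaving r2c3 = 2.
Cage c needs sum 9, so r2c4 = 4.
Column 1 now contains 3, leaving r3c1 = 2.
Row 3 already has 2, which forces r3c4 = 3.
Column 3 now contains 2, leaving r4c3 = 1.
1 is placed in row 4, which forces r4c4 = 2.
Column 1 already has 2, so r1c1 = 4.
The two cells of cage f must have difference 2, so r1c2 = 2.
Column 3 already has 1, which forces r1c3 = 3.
3 is placed in column 4, which forces r1c4 = 1.
Row 4 now contains 2; hence r4c2 = 4.
Completed grid: 4 2 3 1 / 1 3 2 4 / 2 1 4 3 / 3 4 1 2.

4 2 3 1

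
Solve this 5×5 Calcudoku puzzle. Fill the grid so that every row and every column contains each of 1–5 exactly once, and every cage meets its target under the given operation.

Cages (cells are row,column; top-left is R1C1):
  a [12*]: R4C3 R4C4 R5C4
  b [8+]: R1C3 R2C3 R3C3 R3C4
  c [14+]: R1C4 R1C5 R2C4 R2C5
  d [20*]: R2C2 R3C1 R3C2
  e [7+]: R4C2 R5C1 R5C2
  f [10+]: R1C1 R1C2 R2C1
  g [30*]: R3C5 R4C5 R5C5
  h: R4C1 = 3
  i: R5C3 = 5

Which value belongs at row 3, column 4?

H is a freebie; hence R4C1 = 3.
Cage i is a single given cell, so R5C3 = 5.
Cage a needs product 12, which forces R5C4 = 3.
Row 5 already has 3; hence R5C5 = 2.
Cage g has product 30, which forces R3C5 = 3.
The 3 cells of cage e must have sum 7; hence R4C2 = 2.
Column 5 already has 2; hence R4C5 = 5.
The only place for 3 in row 2 is R2C3.
The 4 cells of cage b must have sum 8, so R1C3 = 2.
Cage b has sum 8; hence R3C3 = 1.
Cage b needs sum 8; hence R3C4 = 2.
Column 3 now contains 1; hence R4C3 = 4.
Row 4 now contains 4, leaving R4C4 = 1.
Cage d has product 20, leaving R2C2 = 1.
1 is placed in row 2, which forces R2C5 = 4.
Column 2 already has 1, so R5C2 = 4.
The 3 cells of cage f must have sum 10, so R1C1 = 5.
Cage f needs sum 10; hence R1C2 = 3.
Cage c needs sum 14; hence R1C4 = 4.
4 is placed in column 5, so R1C5 = 1.
Cage f has sum 10, leaving R2C1 = 2.
Row 2 already has 4, which forces R2C4 = 5.
Cage d has product 20, so R3C1 = 4.
4 is placed in column 2, so R3C2 = 5.
Row 5 now contains 4; hence R5C1 = 1.
Completed grid: 5 3 2 4 1 / 2 1 3 5 4 / 4 5 1 2 3 / 3 2 4 1 5 / 1 4 5 3 2.

2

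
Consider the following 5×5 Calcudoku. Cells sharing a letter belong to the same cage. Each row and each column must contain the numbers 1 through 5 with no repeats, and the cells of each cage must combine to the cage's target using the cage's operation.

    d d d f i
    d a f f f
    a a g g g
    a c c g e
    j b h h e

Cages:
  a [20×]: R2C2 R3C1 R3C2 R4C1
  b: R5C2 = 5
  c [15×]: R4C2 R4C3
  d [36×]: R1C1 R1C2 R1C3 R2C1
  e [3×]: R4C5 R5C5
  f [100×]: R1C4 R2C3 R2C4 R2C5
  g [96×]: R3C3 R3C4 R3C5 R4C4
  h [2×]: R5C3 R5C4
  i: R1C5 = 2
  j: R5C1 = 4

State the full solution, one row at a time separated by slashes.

1 4 3 5 2 / 3 2 4 1 5 / 5 1 2 3 4 / 2 3 5 4 1 / 4 5 1 2 3

The 4 cells of cage f must have product 100; hence R1C4 = 5.
Cage i is given, which forces R1C5 = 2.
Cage d needs product 36, which forces R2C1 = 3.
The 4 cells of cage g must have product 96; hence R4C4 = 4.
Cage j is given, so R5C1 = 4.
Cage b is given; hence R5C2 = 5.
Column 1 now contains 4, leaving R1C1 = 1.
Column 4 already has 4, so R2C4 = 1.
Column 2 now contains 5, so R4C2 = 3.
The two cells of cage c must have product 15, leaving R4C3 = 5.
3 is placed in row 4, leaving R4C5 = 1.
1 is placed in column 4, so R5C4 = 2.
Column 5 now contains 1, so R5C5 = 3.
3 is placed in column 2, leaving R1C2 = 4.
Cage d has product 36, which forces R1C3 = 3.
Cage a has product 20; hence R2C2 = 2.
Column 3 now contains 5, which forces R2C3 = 4.
The 4 cells of cage f must have product 100, leaving R2C5 = 5.
The 4 cells of cage a must have product 20, which forces R3C1 = 5.
The 4 cells of cage a must have product 20, leaving R3C2 = 1.
The 4 cells of cage g must have product 96, so R3C3 = 2.
Column 4 already has 2, leaving R3C4 = 3.
3 is placed in column 5, which forces R3C5 = 4.
5 is placed in row 4, leaving R4C1 = 2.
Row 5 already has 2, which forces R5C3 = 1.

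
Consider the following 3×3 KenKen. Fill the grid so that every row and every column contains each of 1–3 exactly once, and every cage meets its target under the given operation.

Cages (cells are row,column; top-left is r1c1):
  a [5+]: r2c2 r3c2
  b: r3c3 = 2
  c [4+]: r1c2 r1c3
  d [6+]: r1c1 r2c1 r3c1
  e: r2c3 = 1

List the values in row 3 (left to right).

1 3 2

E is a freebie, which forces r2c3 = 1.
B is a freebie, so r3c3 = 2.
The two cells of cage c must have sum 4, which forces r1c2 = 1.
1 is placed in column 3, which forces r1c3 = 3.
Cage a's pair has sum 5, so r2c2 = 2.
Row 3 already has 2, which forces r3c2 = 3.
Row 1 now contains 3, so r1c1 = 2.
2 is placed in row 2, which forces r2c1 = 3.
3 is placed in row 3, which forces r3c1 = 1.
The full grid is 2 1 3 / 3 2 1 / 1 3 2.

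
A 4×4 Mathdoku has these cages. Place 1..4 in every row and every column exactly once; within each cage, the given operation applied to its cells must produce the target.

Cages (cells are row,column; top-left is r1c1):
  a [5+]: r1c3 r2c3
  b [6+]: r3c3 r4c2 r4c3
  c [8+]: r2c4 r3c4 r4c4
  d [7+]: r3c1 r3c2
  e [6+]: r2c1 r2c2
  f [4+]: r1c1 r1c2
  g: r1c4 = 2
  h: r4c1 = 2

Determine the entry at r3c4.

1

Cage g is given, so r1c4 = 2.
H is a freebie, leaving r4c1 = 2.
2 is placed in column 1, leaving r2c1 = 4.
Cage e needs two cells with sum 6, so r2c2 = 2.
2 is placed in row 2, so r2c3 = 1.
1 is placed in row 2, so r2c4 = 3.
4 is placed in column 1, so r3c1 = 3.
3 is placed in row 3, leaving r3c2 = 4.
Column 3 now contains 1, which forces r3c3 = 2.
4 is placed in row 3, so r3c4 = 1.
1 is placed in column 4, so r4c4 = 4.
3 is placed in column 1; hence r1c1 = 1.
Cage f needs two cells with sum 4, which forces r1c2 = 3.
Cage a's pair has sum 5, which forces r1c3 = 4.
The 3 cells of cage b must have sum 6, leaving r4c2 = 1.
Row 4 already has 4; hence r4c3 = 3.
Completed grid: 1 3 4 2 / 4 2 1 3 / 3 4 2 1 / 2 1 3 4.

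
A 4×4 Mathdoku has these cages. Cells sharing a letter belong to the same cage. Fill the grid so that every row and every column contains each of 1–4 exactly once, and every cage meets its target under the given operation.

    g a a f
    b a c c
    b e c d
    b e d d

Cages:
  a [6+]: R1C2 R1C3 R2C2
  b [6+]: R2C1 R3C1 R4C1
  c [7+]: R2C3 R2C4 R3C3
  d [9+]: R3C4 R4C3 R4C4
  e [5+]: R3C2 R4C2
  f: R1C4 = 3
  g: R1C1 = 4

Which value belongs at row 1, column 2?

2

Cage g is given, leaving R1C1 = 4.
Cage f is a single given cell, so R1C4 = 3.
Cage a needs sum 6, leaving R2C2 = 3.
Row 3 needs a 3, and only R3C1 is open for it.
Row 4 needs a 3, and only R4C3 is open for it.
Column 2 needs a 2, and only R1C2 is open for it.
2 is placed in row 1, which forces R1C3 = 1.
The 3 cells of cage c must have sum 7; hence R2C4 = 1.
Row 2 already has 1, leaving R2C1 = 2.
Row 2 now contains 2; hence R2C3 = 4.
4 is placed in column 3; hence R3C3 = 2.
2 is placed in row 3, leaving R3C4 = 4.
The 3 cells of cage b must have sum 6, leaving R4C1 = 1.
1 is placed in row 4, which forces R4C2 = 4.
4 is placed in column 4, which forces R4C4 = 2.
Row 3 now contains 4; hence R3C2 = 1.
The full grid is 4 2 1 3 / 2 3 4 1 / 3 1 2 4 / 1 4 3 2.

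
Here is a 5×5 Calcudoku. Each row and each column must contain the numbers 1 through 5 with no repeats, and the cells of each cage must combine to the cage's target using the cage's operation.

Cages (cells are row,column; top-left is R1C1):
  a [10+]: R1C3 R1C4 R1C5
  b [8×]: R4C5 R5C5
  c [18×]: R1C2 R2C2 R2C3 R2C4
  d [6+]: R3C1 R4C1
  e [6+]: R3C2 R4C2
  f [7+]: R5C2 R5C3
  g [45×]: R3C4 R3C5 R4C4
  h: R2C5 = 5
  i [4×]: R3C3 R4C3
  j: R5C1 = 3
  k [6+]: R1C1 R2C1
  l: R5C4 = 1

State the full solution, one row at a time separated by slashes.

2 3 5 4 1 / 4 1 3 2 5 / 1 2 4 5 3 / 5 4 1 3 2 / 3 5 2 1 4

The 4 cells of cage c must have product 18, which forces R1C2 = 3.
Cage h is a single given cell, leaving R2C5 = 5.
Cage g has product 45; hence R3C4 = 5.
The 3 cells of cage g must have product 45; hence R3C5 = 3.
Cage g needs product 45; hence R4C4 = 3.
J is a freebie, leaving R5C1 = 3.
Cage l is a single given cell; hence R5C4 = 1.
The 3 cells of cage a must have sum 10, which forces R1C3 = 5.
The 3 cells of cage a must have sum 10, which forces R1C4 = 4.
Cage a has sum 10, which forces R1C5 = 1.
The 4 cells of cage c must have product 18; hence R2C2 = 1.
Cage c has product 18, which forces R2C3 = 3.
Column 4 already has 1; hence R2C4 = 2.
Column 3 already has 5, so R5C3 = 2.
2 is placed in row 5, which forces R5C5 = 4.
Row 1 now contains 4, leaving R1C1 = 2.
2 is placed in row 2, which forces R2C1 = 4.
4 is placed in column 1, which forces R3C1 = 1.
Row 3 already has 1, so R3C3 = 4.
4 is placed in column 1, so R4C1 = 5.
Column 3 now contains 4, so R4C3 = 1.
4 is placed in column 5, so R4C5 = 2.
2 is placed in row 5, so R5C2 = 5.
4 is placed in row 3, leaving R3C2 = 2.
Row 4 already has 2, which forces R4C2 = 4.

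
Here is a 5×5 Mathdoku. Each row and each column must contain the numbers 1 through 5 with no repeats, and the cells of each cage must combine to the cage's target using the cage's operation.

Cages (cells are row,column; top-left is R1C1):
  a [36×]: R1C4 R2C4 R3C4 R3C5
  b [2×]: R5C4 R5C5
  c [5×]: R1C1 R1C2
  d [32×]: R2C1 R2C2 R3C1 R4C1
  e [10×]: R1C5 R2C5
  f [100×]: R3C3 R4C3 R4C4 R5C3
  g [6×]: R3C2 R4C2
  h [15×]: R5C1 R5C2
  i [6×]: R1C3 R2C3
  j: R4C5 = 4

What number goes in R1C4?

4

The 4 cells of cage d must have product 32, leaving R2C2 = 4.
Cage a has product 36; hence R3C5 = 3.
The 4 cells of cage f must have product 100, so R4C4 = 5.
Cage j is given, which forces R4C5 = 4.
Cage d needs product 32, which forces R3C1 = 4.
Row 3 already has 3; hence R3C2 = 2.
Row 3 now contains 4, leaving R3C3 = 5.
Row 3 now contains 4; hence R3C4 = 1.
The two cells of cage g must have product 6; hence R4C2 = 3.
Row 4 already has 4, leaving R4C3 = 1.
Column 2 now contains 3, which forces R5C2 = 5.
Column 3 already has 5, so R5C3 = 4.
Column 4 already has 1; hence R5C4 = 2.
2 is placed in row 5, which forces R5C5 = 1.
Cage c's pair has product 5, which forces R1C1 = 5.
Column 2 now contains 5, which forces R1C2 = 1.
Cage a has product 36, leaving R1C4 = 4.
Row 1 now contains 5, so R1C5 = 2.
Cage d needs product 32, leaving R2C1 = 1.
Column 4 already has 1, so R2C4 = 3.
2 is placed in column 5, leaving R2C5 = 5.
Row 4 already has 1; hence R4C1 = 2.
Row 5 already has 5, leaving R5C1 = 3.
Row 1 already has 2, which forces R1C3 = 3.
3 is placed in row 2, which forces R2C3 = 2.
Filled in: 5 1 3 4 2 / 1 4 2 3 5 / 4 2 5 1 3 / 2 3 1 5 4 / 3 5 4 2 1.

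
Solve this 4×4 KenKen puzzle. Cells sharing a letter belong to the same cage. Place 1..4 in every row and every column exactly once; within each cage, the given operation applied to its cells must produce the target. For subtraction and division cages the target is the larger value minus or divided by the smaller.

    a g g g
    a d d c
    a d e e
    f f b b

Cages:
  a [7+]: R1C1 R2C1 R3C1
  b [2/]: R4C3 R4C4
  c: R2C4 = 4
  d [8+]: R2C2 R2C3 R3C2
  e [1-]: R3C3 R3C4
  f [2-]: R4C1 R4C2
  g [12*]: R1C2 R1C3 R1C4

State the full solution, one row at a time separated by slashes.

2 4 1 3 / 1 2 3 4 / 4 3 2 1 / 3 1 4 2

C is a freebie, leaving R2C4 = 4.
In row 1, 2 can only go at R1C1, so R1C1 = 2.
2 is placed in column 1, leaving R2C1 = 1.
Row 2 already has 1, leaving R2C3 = 3.
Cage a has sum 7, so R3C1 = 4.
Row 3 now contains 4, which forces R3C2 = 3.
4 is placed in column 1, so R4C1 = 3.
The 3 cells of cage g must have product 12; hence R1C4 = 3.
Row 2 now contains 3, which forces R2C2 = 2.
The two cells of cage f must have difference 2; hence R4C2 = 1.
1 is placed in row 4, which forces R4C4 = 2.
Column 2 now contains 1, so R1C2 = 4.
Cage g has product 12; hence R1C3 = 1.
Cage e's pair has difference 1, leaving R3C3 = 2.
Column 4 now contains 2, leaving R3C4 = 1.
Row 4 now contains 2, leaving R4C3 = 4.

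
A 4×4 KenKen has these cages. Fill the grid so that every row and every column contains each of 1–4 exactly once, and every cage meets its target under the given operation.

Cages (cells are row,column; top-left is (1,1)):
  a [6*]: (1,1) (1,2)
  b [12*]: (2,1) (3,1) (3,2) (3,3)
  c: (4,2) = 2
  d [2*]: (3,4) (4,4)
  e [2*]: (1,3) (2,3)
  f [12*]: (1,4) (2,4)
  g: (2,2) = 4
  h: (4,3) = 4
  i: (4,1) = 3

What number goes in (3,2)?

Cage g is given; hence (2,2) = 4.
Row 2 now contains 4, which forces (2,4) = 3.
I is a freebie, which forces (4,1) = 3.
C is a freebie, which forces (4,2) = 2.
H is a freebie, leaving (4,3) = 4.
Row 4 already has 2, so (4,4) = 1.
Column 1 now contains 3, which forces (1,1) = 2.
Column 2 now contains 2, so (1,2) = 3.
Row 1 already has 2, which forces (1,3) = 1.
Column 4 now contains 3, so (1,4) = 4.
Column 1 already has 2, leaving (2,1) = 1.
Column 3 already has 1, which forces (2,3) = 2.
1 is placed in column 1; hence (3,1) = 4.
Column 2 already has 3, leaving (3,2) = 1.
Column 3 now contains 2, so (3,3) = 3.
1 is placed in column 4, which forces (3,4) = 2.
The full grid is 2 3 1 4 / 1 4 2 3 / 4 1 3 2 / 3 2 4 1.

1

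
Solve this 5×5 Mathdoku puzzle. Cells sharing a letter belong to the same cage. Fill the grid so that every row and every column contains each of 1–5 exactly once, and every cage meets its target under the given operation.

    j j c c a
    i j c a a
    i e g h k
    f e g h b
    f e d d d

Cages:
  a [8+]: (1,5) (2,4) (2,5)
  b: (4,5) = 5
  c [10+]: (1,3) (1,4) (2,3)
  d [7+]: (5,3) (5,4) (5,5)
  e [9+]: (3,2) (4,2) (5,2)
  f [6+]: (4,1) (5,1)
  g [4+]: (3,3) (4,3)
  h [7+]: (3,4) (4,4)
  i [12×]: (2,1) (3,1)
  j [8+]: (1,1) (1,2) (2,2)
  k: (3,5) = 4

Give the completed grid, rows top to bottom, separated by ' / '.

2 5 4 1 3 / 4 1 5 3 2 / 3 2 1 5 4 / 1 4 3 2 5 / 5 3 2 4 1

Cage k is given, so (3,5) = 4.
Cage b is a single given cell, which forces (4,5) = 5.
Cage i needs two cells with product 12, so (2,1) = 4.
Row 3 now contains 4, which forces (3,1) = 3.
3 is placed in row 3, leaving (3,3) = 1.
3 is placed in row 3, leaving (3,4) = 5.
1 is placed in column 3, which forces (4,3) = 3.
The 3 cells of cage a must have sum 8, which forces (1,5) = 3.
Column 4 already has 5, so (2,4) = 3.
Cage a needs sum 8, so (2,5) = 2.
Row 3 now contains 5, which forces (3,2) = 2.
Cage f's pair has sum 6, leaving (4,1) = 1.
The 3 cells of cage e must have sum 9, leaving (4,2) = 4.
Cage h's pair has sum 7, which forces (4,4) = 2.
Cage f's pair has sum 6, leaving (5,1) = 5.
Cage e needs sum 9; hence (5,2) = 3.
Column 5 already has 2, leaving (5,5) = 1.
Column 1 now contains 5; hence (1,1) = 2.
The 3 cells of cage c must have sum 10, leaving (1,3) = 4.
Row 1 now contains 3; hence (1,4) = 1.
Row 2 already has 2, leaving (2,3) = 5.
Cage d has sum 7, which forces (5,3) = 2.
1 is placed in row 5, so (5,4) = 4.
Row 1 already has 1, which forces (1,2) = 5.
5 is placed in row 2; hence (2,2) = 1.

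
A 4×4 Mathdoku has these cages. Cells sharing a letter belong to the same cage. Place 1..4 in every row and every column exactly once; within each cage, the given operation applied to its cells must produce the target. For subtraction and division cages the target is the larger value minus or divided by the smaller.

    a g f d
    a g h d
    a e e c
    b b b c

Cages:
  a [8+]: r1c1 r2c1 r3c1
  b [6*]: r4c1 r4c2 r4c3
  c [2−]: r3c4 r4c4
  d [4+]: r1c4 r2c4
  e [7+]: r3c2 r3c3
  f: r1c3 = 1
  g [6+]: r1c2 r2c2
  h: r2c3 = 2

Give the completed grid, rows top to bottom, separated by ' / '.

Cage f is given, so r1c3 = 1.
Row 1 already has 1; hence r1c4 = 3.
Cage h is a single given cell, which forces r2c3 = 2.
Column 4 now contains 3, so r2c4 = 1.
2 is placed in column 3, leaving r4c3 = 3.
3 is placed in row 1; hence r1c1 = 4.
Cage g needs two cells with sum 6; hence r1c2 = 2.
The 3 cells of cage a must have sum 8, which forces r2c1 = 3.
Row 2 now contains 2, which forces r2c2 = 4.
Cage a has sum 8, so r3c1 = 1.
Cage e needs two cells with sum 7, which forces r3c2 = 3.
3 is placed in column 3, leaving r3c3 = 4.
Row 3 already has 4; hence r3c4 = 2.
Column 1 now contains 1, which forces r4c1 = 2.
2 is placed in column 2; hence r4c2 = 1.
2 is placed in column 4, so r4c4 = 4.

4 2 1 3 / 3 4 2 1 / 1 3 4 2 / 2 1 3 4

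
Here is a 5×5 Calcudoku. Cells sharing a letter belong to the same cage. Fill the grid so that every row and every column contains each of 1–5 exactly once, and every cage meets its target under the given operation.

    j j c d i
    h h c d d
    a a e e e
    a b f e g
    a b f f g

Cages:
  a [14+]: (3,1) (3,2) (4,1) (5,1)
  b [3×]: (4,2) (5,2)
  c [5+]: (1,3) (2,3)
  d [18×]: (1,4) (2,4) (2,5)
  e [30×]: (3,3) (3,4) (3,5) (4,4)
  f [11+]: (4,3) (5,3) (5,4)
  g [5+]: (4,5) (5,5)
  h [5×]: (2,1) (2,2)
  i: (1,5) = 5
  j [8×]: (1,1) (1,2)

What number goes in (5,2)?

Cage d has product 18, so (1,4) = 3.
Cage i is given, leaving (1,5) = 5.
Cage d needs product 18, which forces (2,4) = 2.
Cage d has product 18, leaving (2,5) = 3.
The 4 cells of cage e must have product 30, leaving (3,3) = 3.
Cage e has product 30; hence (3,5) = 2.
The only place for 1 in row 1 is (1,3).
Column 3 now contains 1, leaving (2,3) = 4.
Cage f needs sum 11, so (5,4) = 4.
4 is placed in row 5, so (5,5) = 1.
The two cells of cage b must have product 3; hence (4,2) = 1.
Row 4 now contains 1, leaving (4,4) = 5.
Column 5 already has 1, which forces (4,5) = 4.
1 is placed in row 5, which forces (5,2) = 3.
The two cells of cage h must have product 5, so (2,1) = 1.
Column 2 already has 1, so (2,2) = 5.
5 is placed in column 2; hence (3,2) = 4.
Column 4 already has 5, leaving (3,4) = 1.
Cage a has sum 14, so (4,1) = 3.
Row 4 already has 5; hence (4,3) = 2.
The 3 cells of cage f must have sum 11, leaving (5,3) = 5.
The two cells of cage j must have product 8, so (1,1) = 4.
4 is placed in column 2; hence (1,2) = 2.
4 is placed in row 3, so (3,1) = 5.
Row 5 already has 5, which forces (5,1) = 2.
Completed grid: 4 2 1 3 5 / 1 5 4 2 3 / 5 4 3 1 2 / 3 1 2 5 4 / 2 3 5 4 1.

3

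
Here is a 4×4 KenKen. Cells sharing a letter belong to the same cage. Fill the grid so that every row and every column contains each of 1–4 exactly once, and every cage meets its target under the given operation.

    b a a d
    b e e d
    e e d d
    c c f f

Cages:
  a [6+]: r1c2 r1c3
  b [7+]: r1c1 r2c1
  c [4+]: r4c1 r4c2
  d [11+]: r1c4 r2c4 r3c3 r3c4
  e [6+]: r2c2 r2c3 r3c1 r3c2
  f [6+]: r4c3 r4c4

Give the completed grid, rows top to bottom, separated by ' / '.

In row 1, 1 can only go at r1c4, so r1c4 = 1.
In row 1, 3 can only go at r1c1, so r1c1 = 3.
Column 1 already has 3, so r2c1 = 4.
Row 2 now contains 4, so r2c4 = 3.
Column 1 already has 3; hence r4c1 = 1.
Cage c's pair has sum 4, leaving r4c2 = 3.
Cage e needs sum 6, which forces r2c2 = 2.
Cage e has sum 6, so r2c3 = 1.
1 is placed in column 1; hence r3c1 = 2.
Cage e has sum 6, which forces r3c2 = 1.
The 4 cells of cage d must have sum 11; hence r3c3 = 3.
The 4 cells of cage d must have sum 11, so r3c4 = 4.
Column 4 already has 4, leaving r4c4 = 2.
Column 2 already has 2, leaving r1c2 = 4.
The two cells of cage a must have sum 6, so r1c3 = 2.
Row 4 now contains 2, which forces r4c3 = 4.

3 4 2 1 / 4 2 1 3 / 2 1 3 4 / 1 3 4 2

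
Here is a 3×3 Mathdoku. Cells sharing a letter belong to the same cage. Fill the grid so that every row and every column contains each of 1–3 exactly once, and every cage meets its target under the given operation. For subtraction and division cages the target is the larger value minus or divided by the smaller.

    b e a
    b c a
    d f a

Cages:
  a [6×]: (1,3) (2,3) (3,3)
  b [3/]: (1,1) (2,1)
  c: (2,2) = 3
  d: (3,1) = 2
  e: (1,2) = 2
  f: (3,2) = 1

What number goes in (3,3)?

E is a freebie, leaving (1,2) = 2.
C is a freebie, which forces (2,2) = 3.
D is a freebie; hence (3,1) = 2.
Cage f is a single given cell, so (3,2) = 1.
Row 3 already has 1, so (3,3) = 3.
The two cells of cage b must have quotient 3; hence (1,1) = 3.
Column 3 already has 3; hence (1,3) = 1.
3 is placed in row 2, leaving (2,1) = 1.
Cage a needs product 6, which forces (2,3) = 2.
Filled in: 3 2 1 / 1 3 2 / 2 1 3.

3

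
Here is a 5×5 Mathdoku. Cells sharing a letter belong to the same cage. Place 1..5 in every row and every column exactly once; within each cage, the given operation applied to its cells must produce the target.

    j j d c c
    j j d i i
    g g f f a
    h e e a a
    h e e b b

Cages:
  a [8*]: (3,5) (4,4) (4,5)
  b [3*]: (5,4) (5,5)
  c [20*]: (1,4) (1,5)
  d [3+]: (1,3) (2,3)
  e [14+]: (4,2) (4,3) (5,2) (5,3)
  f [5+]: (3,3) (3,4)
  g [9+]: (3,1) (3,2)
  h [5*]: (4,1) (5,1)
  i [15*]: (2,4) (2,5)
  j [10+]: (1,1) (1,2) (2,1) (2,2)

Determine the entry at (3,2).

Cage h's pair has product 5; hence (4,1) = 1.
The pair (5,4)/(5,5) in row 5 holds {1, 3}; hence (5,1) = 5.
5 is placed in column 1, which forces (3,1) = 4.
Cage g needs two cells with sum 9; hence (3,2) = 5.
The 3 cells of cage a must have product 8, which forces (3,5) = 1.
Column 2 now contains 5; hence (4,2) = 3.
Row 4 now contains 3; hence (4,3) = 5.
Column 5 already has 1, which forces (5,5) = 3.
Cage j has sum 10, so (1,1) = 3.
Cage j has sum 10; hence (1,2) = 1.
Row 1 now contains 1, leaving (1,3) = 2.
Column 1 now contains 4, so (2,1) = 2.
The 4 cells of cage j must have sum 10, so (2,2) = 4.
Column 3 now contains 2; hence (2,3) = 1.
The two cells of cage i must have product 15, so (2,4) = 3.
3 is placed in column 5, leaving (2,5) = 5.
Column 3 now contains 2; hence (3,3) = 3.
Column 4 already has 3; hence (3,4) = 2.
Column 4 already has 2, leaving (4,4) = 4.
Row 4 already has 4, so (4,5) = 2.
Column 2 now contains 4; hence (5,2) = 2.
Column 3 now contains 2; hence (5,3) = 4.
3 is placed in row 5, leaving (5,4) = 1.
Column 4 now contains 4, so (1,4) = 5.
5 is placed in column 5, so (1,5) = 4.
The full grid is 3 1 2 5 4 / 2 4 1 3 5 / 4 5 3 2 1 / 1 3 5 4 2 / 5 2 4 1 3.

5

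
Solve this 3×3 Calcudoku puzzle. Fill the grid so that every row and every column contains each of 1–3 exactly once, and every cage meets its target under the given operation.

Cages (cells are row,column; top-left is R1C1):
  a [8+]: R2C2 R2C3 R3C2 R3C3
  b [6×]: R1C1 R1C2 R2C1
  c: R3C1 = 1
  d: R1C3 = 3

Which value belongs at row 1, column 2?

1

Cage d is given, so R1C3 = 3.
Cage c is given, leaving R3C1 = 1.
Row 3 now contains 1, which forces R3C3 = 2.
Column 1 already has 1, leaving R1C1 = 2.
The 3 cells of cage b must have product 6, so R1C2 = 1.
Cage b needs product 6; hence R2C1 = 3.
Cage a has sum 8, so R2C2 = 2.
Column 3 now contains 2, leaving R2C3 = 1.
Row 3 now contains 2; hence R3C2 = 3.
Filled in: 2 1 3 / 3 2 1 / 1 3 2.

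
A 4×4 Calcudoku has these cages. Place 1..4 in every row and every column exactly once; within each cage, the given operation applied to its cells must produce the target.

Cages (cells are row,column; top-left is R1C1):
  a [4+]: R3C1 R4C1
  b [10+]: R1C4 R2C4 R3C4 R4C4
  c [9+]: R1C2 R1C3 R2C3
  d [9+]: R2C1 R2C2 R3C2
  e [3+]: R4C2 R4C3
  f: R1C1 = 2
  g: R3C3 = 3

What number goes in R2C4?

Cage f is given, leaving R1C1 = 2.
G is a freebie; hence R3C3 = 3.
Row 3 already has 3, which forces R3C1 = 1.
Cage a needs two cells with sum 4, which forces R4C1 = 3.
Column 1 already has 3, which forces R2C1 = 4.
4 is placed in row 2, so R2C3 = 2.
Column 3 already has 2, so R4C3 = 1.
Cage c needs sum 9; hence R1C2 = 3.
Column 3 now contains 1, so R1C3 = 4.
Row 1 now contains 3, so R1C4 = 1.
Column 2 already has 3, leaving R2C2 = 1.
Column 4 now contains 1, which forces R2C4 = 3.
Row 4 already has 1, leaving R4C2 = 2.
2 is placed in row 4; hence R4C4 = 4.
2 is placed in column 2, leaving R3C2 = 4.
Column 4 now contains 4, so R3C4 = 2.
The full grid is 2 3 4 1 / 4 1 2 3 / 1 4 3 2 / 3 2 1 4.

3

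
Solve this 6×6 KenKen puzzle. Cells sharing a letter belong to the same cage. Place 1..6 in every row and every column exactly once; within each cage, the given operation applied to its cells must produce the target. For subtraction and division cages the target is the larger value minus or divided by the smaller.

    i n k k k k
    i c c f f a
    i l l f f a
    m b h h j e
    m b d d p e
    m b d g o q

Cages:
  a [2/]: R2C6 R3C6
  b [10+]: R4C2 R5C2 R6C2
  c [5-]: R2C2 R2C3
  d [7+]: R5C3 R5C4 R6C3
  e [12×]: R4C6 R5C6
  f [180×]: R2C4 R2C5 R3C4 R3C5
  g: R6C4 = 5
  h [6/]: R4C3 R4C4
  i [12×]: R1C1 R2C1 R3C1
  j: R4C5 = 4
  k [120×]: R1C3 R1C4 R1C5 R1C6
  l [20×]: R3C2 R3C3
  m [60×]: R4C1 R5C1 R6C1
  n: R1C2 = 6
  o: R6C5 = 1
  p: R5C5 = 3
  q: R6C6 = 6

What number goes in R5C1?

6

Cage n is a single given cell, which forces R1C2 = 6.
Column 2 already has 6; hence R2C2 = 1.
Row 2 already has 1, which forces R2C3 = 6.
Column 3 already has 6, leaving R4C3 = 1.
Row 4 already has 1; hence R4C4 = 6.
Cage j is given; hence R4C5 = 4.
P is a freebie, leaving R5C5 = 3.
Cage g is given, leaving R6C4 = 5.
O is a freebie, leaving R6C5 = 1.
Cage q is given, which forces R6C6 = 6.
Cage f has product 180, leaving R2C5 = 5.
Cage f has product 180, so R3C5 = 6.
Cage e's pair has product 12, so R4C6 = 3.
The 3 cells of cage d must have sum 7, which forces R5C4 = 1.
Cage e's pair has product 12, so R5C6 = 4.
Column 5 now contains 5, so R1C5 = 2.
The 4 cells of cage k must have product 120, which forces R1C6 = 5.
4 is placed in column 6, which forces R2C6 = 2.
The two cells of cage a must have quotient 2, leaving R3C6 = 1.
Row 4 already has 3, leaving R4C1 = 5.
Row 4 now contains 5, leaving R4C2 = 2.
Cage m needs product 60; hence R5C1 = 6.
Column 2 already has 2, which forces R5C2 = 5.
4 is placed in row 5, leaving R5C3 = 2.
Cage m needs product 60; hence R6C1 = 2.
Cage b has sum 10; hence R6C2 = 3.
Cage d needs sum 7, which forces R6C3 = 4.
Cage i needs product 12; hence R1C1 = 1.
Column 3 already has 4, leaving R1C3 = 3.
Cage k needs product 120, leaving R1C4 = 4.
Row 2 already has 2; hence R2C4 = 3.
5 is placed in column 2; hence R3C2 = 4.
Column 3 already has 4, leaving R3C3 = 5.
Cage f needs product 180, leaving R3C4 = 2.
Row 2 now contains 3, which forces R2C1 = 4.
Row 3 now contains 4, which forces R3C1 = 3.
Filled in: 1 6 3 4 2 5 / 4 1 6 3 5 2 / 3 4 5 2 6 1 / 5 2 1 6 4 3 / 6 5 2 1 3 4 / 2 3 4 5 1 6.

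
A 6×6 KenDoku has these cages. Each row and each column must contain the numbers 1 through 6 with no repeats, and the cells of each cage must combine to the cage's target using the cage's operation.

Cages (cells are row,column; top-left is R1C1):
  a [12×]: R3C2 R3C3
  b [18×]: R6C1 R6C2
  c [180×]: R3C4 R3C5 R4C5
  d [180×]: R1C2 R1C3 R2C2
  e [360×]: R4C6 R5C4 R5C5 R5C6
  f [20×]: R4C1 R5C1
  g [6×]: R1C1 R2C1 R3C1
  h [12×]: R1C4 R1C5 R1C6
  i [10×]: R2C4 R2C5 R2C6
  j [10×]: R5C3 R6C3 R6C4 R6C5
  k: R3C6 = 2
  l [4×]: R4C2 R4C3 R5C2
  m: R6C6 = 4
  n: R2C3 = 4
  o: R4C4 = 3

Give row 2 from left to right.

3 6 4 5 2 1

Cage d has product 180, so R1C2 = 5.
Cage d needs product 180, leaving R1C3 = 6.
Cage d has product 180, leaving R2C2 = 6.
Cage n is given, leaving R2C3 = 4.
Cage c needs product 180, so R3C4 = 6.
The 3 cells of cage c must have product 180; hence R3C5 = 5.
Cage k is given, which forces R3C6 = 2.
Cage o is given, leaving R4C4 = 3.
Cage c needs product 180; hence R4C5 = 6.
Cage j has product 10; hence R5C3 = 1.
Column 2 now contains 6, which forces R6C2 = 3.
M is a freebie; hence R6C6 = 4.
3 is placed in column 2, leaving R3C2 = 4.
Row 3 now contains 2; hence R3C3 = 3.
The 3 cells of cage l must have product 4; hence R4C2 = 1.
1 is placed in column 3; hence R4C3 = 2.
4 is placed in column 6; hence R4C6 = 5.
Row 5 now contains 1, leaving R5C2 = 2.
Cage e has product 360, so R5C4 = 4.
Cage e has product 360, so R5C5 = 3.
The 4 cells of cage e must have product 360, so R5C6 = 6.
Row 6 already has 3, leaving R6C1 = 6.
2 is placed in column 3, leaving R6C3 = 5.
Column 4 already has 4, so R1C4 = 1.
Cage h has product 12, leaving R1C5 = 4.
Cage h needs product 12, which forces R1C6 = 3.
The 3 cells of cage i must have product 10, which forces R2C4 = 5.
Cage i has product 10, which forces R2C5 = 2.
5 is placed in column 6, so R2C6 = 1.
Row 3 now contains 3, so R3C1 = 1.
5 is placed in row 4, so R4C1 = 4.
Row 5 now contains 4, leaving R5C1 = 5.
Column 4 now contains 1, which forces R6C4 = 2.
Column 5 already has 2, leaving R6C5 = 1.
Row 1 now contains 3, which forces R1C1 = 2.
2 is placed in row 2, which forces R2C1 = 3.
Filled in: 2 5 6 1 4 3 / 3 6 4 5 2 1 / 1 4 3 6 5 2 / 4 1 2 3 6 5 / 5 2 1 4 3 6 / 6 3 5 2 1 4.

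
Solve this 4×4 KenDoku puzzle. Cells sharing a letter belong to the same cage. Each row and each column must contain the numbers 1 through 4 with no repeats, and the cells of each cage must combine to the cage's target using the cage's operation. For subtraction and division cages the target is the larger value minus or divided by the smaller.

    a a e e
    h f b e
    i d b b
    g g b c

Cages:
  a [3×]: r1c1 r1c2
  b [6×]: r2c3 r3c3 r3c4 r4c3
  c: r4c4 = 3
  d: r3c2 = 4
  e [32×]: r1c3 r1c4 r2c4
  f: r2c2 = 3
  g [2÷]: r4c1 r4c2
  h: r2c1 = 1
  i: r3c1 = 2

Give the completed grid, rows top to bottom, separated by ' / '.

3 1 4 2 / 1 3 2 4 / 2 4 3 1 / 4 2 1 3

Cage e needs product 32; hence r1c3 = 4.
Cage e has product 32, which forces r1c4 = 2.
H is a freebie, which forces r2c1 = 1.
Cage f is a single given cell, which forces r2c2 = 3.
3 is placed in row 2, leaving r2c3 = 2.
Cage e needs product 32, leaving r2c4 = 4.
Cage i is a single given cell; hence r3c1 = 2.
D is a freebie, which forces r3c2 = 4.
Column 3 already has 2, which forces r3c3 = 3.
Cage b needs product 6; hence r3c4 = 1.
2 is placed in column 1, which forces r4c1 = 4.
Column 3 already has 3; hence r4c3 = 1.
Cage c is a single given cell, leaving r4c4 = 3.
Column 1 now contains 1, so r1c1 = 3.
Column 2 now contains 3, which forces r1c2 = 1.
Row 4 already has 1, leaving r4c2 = 2.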